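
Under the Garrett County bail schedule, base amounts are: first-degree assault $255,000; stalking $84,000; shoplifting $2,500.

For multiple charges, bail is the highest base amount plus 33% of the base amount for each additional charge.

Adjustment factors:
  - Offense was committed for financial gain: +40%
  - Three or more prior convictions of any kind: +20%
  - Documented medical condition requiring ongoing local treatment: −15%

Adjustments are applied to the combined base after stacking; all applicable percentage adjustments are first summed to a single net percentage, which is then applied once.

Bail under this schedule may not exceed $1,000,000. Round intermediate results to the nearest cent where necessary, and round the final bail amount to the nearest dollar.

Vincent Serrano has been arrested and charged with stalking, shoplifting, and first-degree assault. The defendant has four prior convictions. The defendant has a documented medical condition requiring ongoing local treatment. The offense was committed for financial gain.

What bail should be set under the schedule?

$411,140

Base amounts from the schedule: stalking $84,000; shoplifting $2,500; first-degree assault $255,000.
Stacking rule: highest base plus 33% of each additional charge. Highest is first-degree assault at $255,000. Additional: $84,000 × 33% = $27,720; $2,500 × 33% = $825. Combined base = $255,000 + $28,545 = $283,545.
Net percentage adjustment: +40% +20% −15% = +45%. $283,545 × 1.45 = $411,140.25.
$411,140.25 is within the $1,000,000 maximum.
Rounded to the nearest dollar: $411,140.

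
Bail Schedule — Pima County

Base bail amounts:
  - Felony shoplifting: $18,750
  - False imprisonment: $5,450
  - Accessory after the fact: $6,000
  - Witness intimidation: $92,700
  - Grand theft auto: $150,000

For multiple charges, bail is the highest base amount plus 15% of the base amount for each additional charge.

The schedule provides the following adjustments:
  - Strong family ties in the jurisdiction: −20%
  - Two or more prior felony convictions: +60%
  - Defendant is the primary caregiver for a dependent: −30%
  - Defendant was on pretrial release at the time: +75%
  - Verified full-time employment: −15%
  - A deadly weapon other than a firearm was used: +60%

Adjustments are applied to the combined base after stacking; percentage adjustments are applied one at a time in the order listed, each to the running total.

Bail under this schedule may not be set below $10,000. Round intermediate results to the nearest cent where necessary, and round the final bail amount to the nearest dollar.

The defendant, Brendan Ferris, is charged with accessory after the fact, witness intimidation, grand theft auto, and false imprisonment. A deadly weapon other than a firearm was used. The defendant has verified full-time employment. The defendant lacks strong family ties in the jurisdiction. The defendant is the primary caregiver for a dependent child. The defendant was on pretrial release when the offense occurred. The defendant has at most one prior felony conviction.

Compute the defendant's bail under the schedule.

$275,927

Base amounts from the schedule: accessory after the fact $6,000; witness intimidation $92,700; grand theft auto $150,000; false imprisonment $5,450.
Stacking rule: highest base plus 15% of each additional charge. Highest is grand theft auto at $150,000. Additional: $6,000 × 15% = $900; $92,700 × 15% = $13,905; $5,450 × 15% = $817.50. Combined base = $150,000 + $15,622.50 = $165,622.50.
Defendant is the primary caregiver for a dependent (−30%): $165,622.50 × 0.7 = $115,935.75.
Defendant was on pretrial release at the time (+75%): $115,935.75 × 1.75 = $202,887.56.
Verified full-time employment (−15%): $202,887.56 × 0.85 = $172,454.43.
A deadly weapon other than a firearm was used (+60%): $172,454.43 × 1.6 = $275,927.09.
$275,927.09 is at or above the $10,000 minimum.
Rounded to the nearest dollar: $275,927.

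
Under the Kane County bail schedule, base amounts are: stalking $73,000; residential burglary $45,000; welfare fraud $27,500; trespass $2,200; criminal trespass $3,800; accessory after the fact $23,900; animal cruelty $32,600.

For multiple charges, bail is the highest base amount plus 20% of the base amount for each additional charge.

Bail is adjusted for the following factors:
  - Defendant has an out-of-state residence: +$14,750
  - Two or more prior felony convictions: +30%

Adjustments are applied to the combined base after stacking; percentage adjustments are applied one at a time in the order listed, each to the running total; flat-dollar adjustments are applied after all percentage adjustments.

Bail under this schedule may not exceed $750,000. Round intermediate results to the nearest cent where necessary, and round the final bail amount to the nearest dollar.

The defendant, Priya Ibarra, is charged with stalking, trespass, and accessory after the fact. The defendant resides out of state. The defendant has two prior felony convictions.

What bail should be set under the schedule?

$116,436

Base amounts from the schedule: stalking $73,000; trespass $2,200; accessory after the fact $23,900.
Stacking rule: highest base plus 20% of each additional charge. Highest is stalking at $73,000. Additional: $2,200 × 20% = $440; $23,900 × 20% = $4,780. Combined base = $73,000 + $5,220 = $78,220.
Two or more prior felony convictions (+30%): $78,220 × 1.3 = $101,686.
Defendant has an out-of-state residence (+$14,750 flat): $101,686 + $14,750 = $116,436.
$116,436 is within the $750,000 maximum.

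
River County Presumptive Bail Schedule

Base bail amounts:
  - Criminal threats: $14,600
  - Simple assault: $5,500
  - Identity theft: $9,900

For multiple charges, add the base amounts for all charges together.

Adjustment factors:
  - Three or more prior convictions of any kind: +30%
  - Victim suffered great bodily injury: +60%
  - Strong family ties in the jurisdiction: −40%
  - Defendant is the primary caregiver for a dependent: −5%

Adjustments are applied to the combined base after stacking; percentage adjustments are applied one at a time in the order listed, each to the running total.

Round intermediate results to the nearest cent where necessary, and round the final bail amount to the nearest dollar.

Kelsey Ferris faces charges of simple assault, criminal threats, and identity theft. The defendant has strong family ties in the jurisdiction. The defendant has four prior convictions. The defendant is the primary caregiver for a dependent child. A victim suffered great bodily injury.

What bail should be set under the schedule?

$35,568

Base amounts from the schedule: simple assault $5,500; criminal threats $14,600; identity theft $9,900.
Stacking rule: sum of all bases. $5,500 + $14,600 + $9,900 = $30,000.
Three or more prior convictions of any kind (+30%): $30,000 × 1.3 = $39,000.
Victim suffered great bodily injury (+60%): $39,000 × 1.6 = $62,400.
Strong family ties in the jurisdiction (−40%): $62,400 × 0.6 = $37,440.
Defendant is the primary caregiver for a dependent (−5%): $37,440 × 0.95 = $35,568.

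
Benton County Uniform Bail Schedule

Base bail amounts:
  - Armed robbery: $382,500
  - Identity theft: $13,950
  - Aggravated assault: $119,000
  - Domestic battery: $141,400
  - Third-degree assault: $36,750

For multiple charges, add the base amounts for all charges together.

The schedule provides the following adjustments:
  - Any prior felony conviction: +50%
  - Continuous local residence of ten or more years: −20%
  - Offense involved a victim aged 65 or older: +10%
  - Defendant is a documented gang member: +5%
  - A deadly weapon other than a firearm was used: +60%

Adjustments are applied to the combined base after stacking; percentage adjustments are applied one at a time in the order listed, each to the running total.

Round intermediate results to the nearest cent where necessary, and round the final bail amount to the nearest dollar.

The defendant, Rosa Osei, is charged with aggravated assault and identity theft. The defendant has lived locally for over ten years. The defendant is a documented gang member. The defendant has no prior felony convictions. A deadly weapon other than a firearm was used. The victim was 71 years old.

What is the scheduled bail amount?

$196,553

Base amounts from the schedule: aggravated assault $119,000; identity theft $13,950.
Stacking rule: sum of all bases. $119,000 + $13,950 = $132,950.
Continuous local residence of ten or more years (−20%): $132,950 × 0.8 = $106,360.
Offense involved a victim aged 65 or older (+10%): $106,360 × 1.1 = $116,996.
Defendant is a documented gang member (+5%): $116,996 × 1.05 = $122,845.80.
A deadly weapon other than a firearm was used (+60%): $122,845.80 × 1.6 = $196,553.28.
Rounded to the nearest dollar: $196,553.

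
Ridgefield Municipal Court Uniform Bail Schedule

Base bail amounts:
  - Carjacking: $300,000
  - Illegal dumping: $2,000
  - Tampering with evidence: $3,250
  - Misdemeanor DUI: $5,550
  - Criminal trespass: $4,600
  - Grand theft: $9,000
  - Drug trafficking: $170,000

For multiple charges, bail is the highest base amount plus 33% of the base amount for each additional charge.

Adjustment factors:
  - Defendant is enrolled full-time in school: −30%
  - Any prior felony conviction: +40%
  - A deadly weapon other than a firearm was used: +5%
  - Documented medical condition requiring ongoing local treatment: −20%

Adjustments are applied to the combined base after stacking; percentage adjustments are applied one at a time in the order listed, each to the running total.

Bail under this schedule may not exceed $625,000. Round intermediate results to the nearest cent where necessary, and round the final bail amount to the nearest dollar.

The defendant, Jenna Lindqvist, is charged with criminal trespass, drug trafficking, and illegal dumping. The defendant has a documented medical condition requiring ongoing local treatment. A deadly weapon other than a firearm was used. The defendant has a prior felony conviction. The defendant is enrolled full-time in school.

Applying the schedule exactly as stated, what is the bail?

$141,737

Base amounts from the schedule: criminal trespass $4,600; drug trafficking $170,000; illegal dumping $2,000.
Stacking rule: highest base plus 33% of each additional charge. Highest is drug trafficking at $170,000. Additional: $4,600 × 33% = $1,518; $2,000 × 33% = $660. Combined base = $170,000 + $2,178 = $172,178.
Defendant is enrolled full-time in school (−30%): $172,178 × 0.7 = $120,524.60.
Any prior felony conviction (+40%): $120,524.60 × 1.4 = $168,734.44.
A deadly weapon other than a firearm was used (+5%): $168,734.44 × 1.05 = $177,171.16.
Documented medical condition requiring ongoing local treatment (−20%): $177,171.16 × 0.8 = $141,736.93.
$141,736.93 is within the $625,000 maximum.
Rounded to the nearest dollar: $141,737.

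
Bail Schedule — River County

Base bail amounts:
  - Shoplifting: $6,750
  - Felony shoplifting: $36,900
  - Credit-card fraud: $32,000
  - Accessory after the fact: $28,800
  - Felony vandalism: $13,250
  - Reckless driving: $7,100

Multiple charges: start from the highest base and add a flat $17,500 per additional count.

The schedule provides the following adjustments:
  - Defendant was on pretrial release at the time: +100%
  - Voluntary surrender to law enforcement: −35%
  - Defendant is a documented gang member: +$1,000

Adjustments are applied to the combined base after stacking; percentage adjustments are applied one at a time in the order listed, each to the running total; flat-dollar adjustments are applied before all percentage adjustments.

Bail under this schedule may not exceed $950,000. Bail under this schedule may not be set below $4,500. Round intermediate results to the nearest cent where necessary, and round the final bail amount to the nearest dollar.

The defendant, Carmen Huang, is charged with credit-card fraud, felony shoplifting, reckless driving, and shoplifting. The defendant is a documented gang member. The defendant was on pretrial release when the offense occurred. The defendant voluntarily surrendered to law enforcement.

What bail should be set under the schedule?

$117,520

Base amounts from the schedule: credit-card fraud $32,000; felony shoplifting $36,900; reckless driving $7,100; shoplifting $6,750.
Stacking rule: highest base plus $17,500 per additional charge. Highest is felony shoplifting at $36,900; 3 additional charges → +$52,500. Combined base = $89,400.
Defendant is a documented gang member (+$1,000 flat): $89,400 + $1,000 = $90,400.
Defendant was on pretrial release at the time (+100%): $90,400 × 2 = $180,800.
Voluntary surrender to law enforcement (−35%): $180,800 × 0.65 = $117,520.
$117,520 is within the $950,000 maximum.
$117,520 is at or above the $4,500 minimum.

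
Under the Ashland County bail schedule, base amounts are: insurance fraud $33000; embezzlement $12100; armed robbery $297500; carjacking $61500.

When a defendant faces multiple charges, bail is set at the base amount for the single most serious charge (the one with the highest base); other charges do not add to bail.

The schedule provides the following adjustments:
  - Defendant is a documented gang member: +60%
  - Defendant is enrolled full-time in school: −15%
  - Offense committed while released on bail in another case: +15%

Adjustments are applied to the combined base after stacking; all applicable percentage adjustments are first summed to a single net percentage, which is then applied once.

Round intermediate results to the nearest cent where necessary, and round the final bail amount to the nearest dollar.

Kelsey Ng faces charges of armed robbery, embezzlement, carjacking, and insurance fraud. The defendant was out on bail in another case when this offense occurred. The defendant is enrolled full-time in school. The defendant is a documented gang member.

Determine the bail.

$476000

Base amounts from the schedule: armed robbery $297500; embezzlement $12100; carjacking $61500; insurance fraud $33000.
Stacking rule: use the highest base only. Highest is armed robbery at $297500. Combined base = $297500.
Net percentage adjustment: +60% −15% +15% = +60%. $297500 × 1.6 = $476000.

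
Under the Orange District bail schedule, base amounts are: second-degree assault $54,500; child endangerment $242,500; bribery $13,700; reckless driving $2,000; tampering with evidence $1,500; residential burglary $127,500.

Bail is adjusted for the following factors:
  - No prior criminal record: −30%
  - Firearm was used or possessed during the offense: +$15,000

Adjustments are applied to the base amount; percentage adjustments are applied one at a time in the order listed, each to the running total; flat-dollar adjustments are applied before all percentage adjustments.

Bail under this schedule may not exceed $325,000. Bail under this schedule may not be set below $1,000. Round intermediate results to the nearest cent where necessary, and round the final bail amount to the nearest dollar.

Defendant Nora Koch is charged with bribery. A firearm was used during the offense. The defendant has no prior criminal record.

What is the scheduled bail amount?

$20,090

Base amounts from the schedule: bribery $13,700.
Single charge. Combined base = $13,700.
Firearm was used or possessed during the offense (+$15,000 flat): $13,700 + $15,000 = $28,700.
No prior criminal record (−30%): $28,700 × 0.7 = $20,090.
$20,090 is within the $325,000 maximum.
$20,090 is at or above the $1,000 minimum.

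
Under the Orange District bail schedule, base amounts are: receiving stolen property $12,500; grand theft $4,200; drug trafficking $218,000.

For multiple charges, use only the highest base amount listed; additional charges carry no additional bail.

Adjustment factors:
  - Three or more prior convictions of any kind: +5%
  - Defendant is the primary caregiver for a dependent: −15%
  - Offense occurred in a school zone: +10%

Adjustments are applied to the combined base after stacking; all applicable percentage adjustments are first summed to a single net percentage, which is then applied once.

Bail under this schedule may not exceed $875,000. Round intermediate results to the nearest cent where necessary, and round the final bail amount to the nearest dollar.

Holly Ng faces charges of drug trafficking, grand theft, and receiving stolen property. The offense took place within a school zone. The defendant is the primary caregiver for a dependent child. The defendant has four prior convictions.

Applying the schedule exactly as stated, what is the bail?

Base amounts from the schedule: drug trafficking $218,000; grand theft $4,200; receiving stolen property $12,500.
Stacking rule: use the highest base only. Highest is drug trafficking at $218,000. Combined base = $218,000.
Net percentage adjustment: +5% −15% +10% = +0%. $218,000 × 1 = $218,000.
$218,000 is within the $875,000 maximum.

$218,000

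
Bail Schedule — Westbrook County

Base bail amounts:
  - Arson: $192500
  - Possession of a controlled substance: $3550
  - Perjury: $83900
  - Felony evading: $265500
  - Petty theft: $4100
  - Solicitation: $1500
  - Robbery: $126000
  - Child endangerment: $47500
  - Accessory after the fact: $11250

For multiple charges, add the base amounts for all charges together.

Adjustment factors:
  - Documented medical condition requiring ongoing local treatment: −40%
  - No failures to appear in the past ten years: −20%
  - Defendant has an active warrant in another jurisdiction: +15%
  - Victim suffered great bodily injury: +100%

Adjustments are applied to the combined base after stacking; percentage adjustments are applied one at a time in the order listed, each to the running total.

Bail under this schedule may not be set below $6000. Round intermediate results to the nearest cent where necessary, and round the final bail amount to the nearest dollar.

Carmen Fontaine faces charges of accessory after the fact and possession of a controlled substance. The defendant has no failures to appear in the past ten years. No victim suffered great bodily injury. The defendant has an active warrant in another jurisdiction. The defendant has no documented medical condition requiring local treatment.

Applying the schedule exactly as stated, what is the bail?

$13616

Base amounts from the schedule: accessory after the fact $11250; possession of a controlled substance $3550.
Stacking rule: sum of all bases. $11250 + $3550 = $14800.
No failures to appear in the past ten years (−20%): $14800 × 0.8 = $11840.
Defendant has an active warrant in another jurisdiction (+15%): $11840 × 1.15 = $13616.
$13616 is at or above the $6000 minimum.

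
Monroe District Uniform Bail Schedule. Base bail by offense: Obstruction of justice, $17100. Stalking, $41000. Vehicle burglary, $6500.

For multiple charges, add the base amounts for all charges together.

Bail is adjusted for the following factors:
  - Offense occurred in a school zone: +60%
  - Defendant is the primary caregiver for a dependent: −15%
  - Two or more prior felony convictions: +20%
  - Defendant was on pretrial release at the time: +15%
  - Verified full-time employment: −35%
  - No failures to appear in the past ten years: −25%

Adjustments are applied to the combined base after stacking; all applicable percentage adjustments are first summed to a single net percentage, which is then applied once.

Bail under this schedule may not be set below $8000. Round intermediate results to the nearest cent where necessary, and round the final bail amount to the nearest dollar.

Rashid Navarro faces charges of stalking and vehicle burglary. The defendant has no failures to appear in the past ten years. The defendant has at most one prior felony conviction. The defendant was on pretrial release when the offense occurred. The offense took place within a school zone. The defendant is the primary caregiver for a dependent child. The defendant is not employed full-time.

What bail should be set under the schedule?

$64125

Base amounts from the schedule: stalking $41000; vehicle burglary $6500.
Stacking rule: sum of all bases. $41000 + $6500 = $47500.
Net percentage adjustment: +60% −15% +15% −25% = +35%. $47500 × 1.35 = $64125.
$64125 is at or above the $8000 minimum.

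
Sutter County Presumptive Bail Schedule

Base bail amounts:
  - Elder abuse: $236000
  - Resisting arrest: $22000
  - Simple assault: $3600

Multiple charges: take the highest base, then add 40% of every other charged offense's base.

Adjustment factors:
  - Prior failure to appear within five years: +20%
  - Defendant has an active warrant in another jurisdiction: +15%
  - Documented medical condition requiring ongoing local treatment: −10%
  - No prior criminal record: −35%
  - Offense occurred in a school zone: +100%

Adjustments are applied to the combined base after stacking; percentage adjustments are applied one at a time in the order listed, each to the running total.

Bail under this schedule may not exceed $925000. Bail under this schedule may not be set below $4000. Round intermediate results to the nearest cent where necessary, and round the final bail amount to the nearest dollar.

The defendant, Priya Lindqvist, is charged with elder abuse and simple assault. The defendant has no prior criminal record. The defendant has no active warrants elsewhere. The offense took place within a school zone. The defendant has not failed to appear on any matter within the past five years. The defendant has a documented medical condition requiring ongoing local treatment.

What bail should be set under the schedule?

$277805

Base amounts from the schedule: elder abuse $236000; simple assault $3600.
Stacking rule: highest base plus 40% of each additional charge. Highest is elder abuse at $236000. Additional: $3600 × 40% = $1440. Combined base = $236000 + $1440 = $237440.
Documented medical condition requiring ongoing local treatment (−10%): $237440 × 0.9 = $213696.
No prior criminal record (−35%): $213696 × 0.65 = $138902.40.
Offense occurred in a school zone (+100%): $138902.40 × 2 = $277804.80.
$277804.80 is within the $925000 maximum.
$277804.80 is at or above the $4000 minimum.
Rounded to the nearest dollar: $277805.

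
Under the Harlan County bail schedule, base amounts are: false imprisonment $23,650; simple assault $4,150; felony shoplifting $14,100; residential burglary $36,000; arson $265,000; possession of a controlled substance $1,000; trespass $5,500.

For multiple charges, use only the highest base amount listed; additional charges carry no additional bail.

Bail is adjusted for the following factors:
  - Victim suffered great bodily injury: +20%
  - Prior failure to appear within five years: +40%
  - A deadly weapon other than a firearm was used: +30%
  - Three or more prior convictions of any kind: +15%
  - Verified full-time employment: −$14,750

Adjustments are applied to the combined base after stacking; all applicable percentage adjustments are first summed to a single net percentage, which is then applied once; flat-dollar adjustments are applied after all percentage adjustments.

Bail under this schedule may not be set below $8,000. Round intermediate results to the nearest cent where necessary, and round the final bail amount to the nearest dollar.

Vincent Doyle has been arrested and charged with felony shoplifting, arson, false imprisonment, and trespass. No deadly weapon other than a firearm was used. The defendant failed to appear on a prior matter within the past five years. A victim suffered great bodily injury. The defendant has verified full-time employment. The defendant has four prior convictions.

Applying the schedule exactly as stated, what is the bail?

$449,000

Base amounts from the schedule: felony shoplifting $14,100; arson $265,000; false imprisonment $23,650; trespass $5,500.
Stacking rule: use the highest base only. Highest is arson at $265,000. Combined base = $265,000.
Net percentage adjustment: +20% +40% +15% = +75%. $265,000 × 1.75 = $463,750.
Verified full-time employment (−$14,750 flat): $463,750 − $14,750 = $449,000.
$449,000 is at or above the $8,000 minimum.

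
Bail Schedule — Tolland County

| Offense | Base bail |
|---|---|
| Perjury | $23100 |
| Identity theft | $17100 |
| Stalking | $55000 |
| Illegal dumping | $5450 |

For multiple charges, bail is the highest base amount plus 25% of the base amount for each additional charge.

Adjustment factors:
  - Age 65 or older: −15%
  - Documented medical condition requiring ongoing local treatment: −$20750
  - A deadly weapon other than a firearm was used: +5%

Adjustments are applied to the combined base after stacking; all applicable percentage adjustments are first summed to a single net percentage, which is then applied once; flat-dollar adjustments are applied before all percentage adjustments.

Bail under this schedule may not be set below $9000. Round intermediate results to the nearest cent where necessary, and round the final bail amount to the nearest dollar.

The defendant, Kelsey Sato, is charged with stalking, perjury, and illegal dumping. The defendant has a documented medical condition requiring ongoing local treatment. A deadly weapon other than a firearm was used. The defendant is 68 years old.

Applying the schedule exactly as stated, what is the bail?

Base amounts from the schedule: stalking $55000; perjury $23100; illegal dumping $5450.
Stacking rule: highest base plus 25% of each additional charge. Highest is stalking at $55000. Additional: $23100 × 25% = $5775; $5450 × 25% = $1362.50. Combined base = $55000 + $7137.50 = $62137.50.
Documented medical condition requiring ongoing local treatment (−$20750 flat): $62137.50 − $20750 = $41387.50.
Net percentage adjustment: −15% +5% = −10%. $41387.50 × 0.9 = $37248.75.
$37248.75 is at or above the $9000 minimum.
Rounded to the nearest dollar: $37249.

$37249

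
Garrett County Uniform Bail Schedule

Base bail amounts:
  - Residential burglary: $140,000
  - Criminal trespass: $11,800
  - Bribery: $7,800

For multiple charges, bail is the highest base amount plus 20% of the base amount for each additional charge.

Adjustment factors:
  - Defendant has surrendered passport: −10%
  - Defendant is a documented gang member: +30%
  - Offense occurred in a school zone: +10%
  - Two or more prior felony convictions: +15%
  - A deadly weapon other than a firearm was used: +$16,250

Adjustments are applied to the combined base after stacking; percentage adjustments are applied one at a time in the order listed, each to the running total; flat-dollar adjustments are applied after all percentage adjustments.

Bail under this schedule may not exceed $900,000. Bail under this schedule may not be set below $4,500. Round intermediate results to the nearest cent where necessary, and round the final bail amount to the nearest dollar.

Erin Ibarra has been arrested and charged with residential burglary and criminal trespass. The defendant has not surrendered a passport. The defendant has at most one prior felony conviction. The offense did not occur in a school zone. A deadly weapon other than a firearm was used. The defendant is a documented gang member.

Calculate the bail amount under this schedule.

Base amounts from the schedule: residential burglary $140,000; criminal trespass $11,800.
Stacking rule: highest base plus 20% of each additional charge. Highest is residential burglary at $140,000. Additional: $11,800 × 20% = $2,360. Combined base = $140,000 + $2,360 = $142,360.
Defendant is a documented gang member (+30%): $142,360 × 1.3 = $185,068.
A deadly weapon other than a firearm was used (+$16,250 flat): $185,068 + $16,250 = $201,318.
$201,318 is within the $900,000 maximum.
$201,318 is at or above the $4,500 minimum.

$201,318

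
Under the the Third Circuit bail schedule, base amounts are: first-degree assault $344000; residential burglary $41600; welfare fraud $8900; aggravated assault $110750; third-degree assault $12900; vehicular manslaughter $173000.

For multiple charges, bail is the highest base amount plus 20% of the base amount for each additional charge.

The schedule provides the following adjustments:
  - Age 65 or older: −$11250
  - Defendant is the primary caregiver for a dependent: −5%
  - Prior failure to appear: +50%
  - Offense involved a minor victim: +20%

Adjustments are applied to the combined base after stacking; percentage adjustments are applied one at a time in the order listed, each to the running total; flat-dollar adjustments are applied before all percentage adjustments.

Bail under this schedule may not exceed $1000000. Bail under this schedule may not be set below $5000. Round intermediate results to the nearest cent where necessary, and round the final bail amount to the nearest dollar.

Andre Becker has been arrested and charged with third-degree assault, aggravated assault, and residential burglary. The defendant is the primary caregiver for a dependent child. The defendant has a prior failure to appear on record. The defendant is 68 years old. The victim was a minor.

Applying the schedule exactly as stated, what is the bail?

$188784

Base amounts from the schedule: third-degree assault $12900; aggravated assault $110750; residential burglary $41600.
Stacking rule: highest base plus 20% of each additional charge. Highest is aggravated assault at $110750. Additional: $12900 × 20% = $2580; $41600 × 20% = $8320. Combined base = $110750 + $10900 = $121650.
Age 65 or older (−$11250 flat): $121650 − $11250 = $110400.
Defendant is the primary caregiver for a dependent (−5%): $110400 × 0.95 = $104880.
Prior failure to appear (+50%): $104880 × 1.5 = $157320.
Offense involved a minor victim (+20%): $157320 × 1.2 = $188784.
$188784 is within the $1000000 maximum.
$188784 is at or above the $5000 minimum.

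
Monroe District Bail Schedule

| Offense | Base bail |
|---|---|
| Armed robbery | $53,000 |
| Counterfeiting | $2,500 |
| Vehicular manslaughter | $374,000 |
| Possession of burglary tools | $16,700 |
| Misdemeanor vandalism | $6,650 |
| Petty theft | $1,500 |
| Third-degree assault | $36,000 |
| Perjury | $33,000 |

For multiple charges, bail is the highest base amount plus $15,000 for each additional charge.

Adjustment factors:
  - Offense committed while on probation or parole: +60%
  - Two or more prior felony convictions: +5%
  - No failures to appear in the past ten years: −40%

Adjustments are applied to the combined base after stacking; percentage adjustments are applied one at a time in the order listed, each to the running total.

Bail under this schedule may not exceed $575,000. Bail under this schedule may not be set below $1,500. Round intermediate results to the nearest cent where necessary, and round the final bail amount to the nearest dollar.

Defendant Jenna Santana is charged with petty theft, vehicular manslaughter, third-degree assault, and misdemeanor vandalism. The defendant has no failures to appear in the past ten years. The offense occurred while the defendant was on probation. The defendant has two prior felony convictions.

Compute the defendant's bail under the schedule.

$422,352

Base amounts from the schedule: petty theft $1,500; vehicular manslaughter $374,000; third-degree assault $36,000; misdemeanor vandalism $6,650.
Stacking rule: highest base plus $15,000 per additional charge. Highest is vehicular manslaughter at $374,000; 3 additional charges → +$45,000. Combined base = $419,000.
Offense committed while on probation or parole (+60%): $419,000 × 1.6 = $670,400.
Two or more prior felony convictions (+5%): $670,400 × 1.05 = $703,920.
No failures to appear in the past ten years (−40%): $703,920 × 0.6 = $422,352.
$422,352 is within the $575,000 maximum.
$422,352 is at or above the $1,500 minimum.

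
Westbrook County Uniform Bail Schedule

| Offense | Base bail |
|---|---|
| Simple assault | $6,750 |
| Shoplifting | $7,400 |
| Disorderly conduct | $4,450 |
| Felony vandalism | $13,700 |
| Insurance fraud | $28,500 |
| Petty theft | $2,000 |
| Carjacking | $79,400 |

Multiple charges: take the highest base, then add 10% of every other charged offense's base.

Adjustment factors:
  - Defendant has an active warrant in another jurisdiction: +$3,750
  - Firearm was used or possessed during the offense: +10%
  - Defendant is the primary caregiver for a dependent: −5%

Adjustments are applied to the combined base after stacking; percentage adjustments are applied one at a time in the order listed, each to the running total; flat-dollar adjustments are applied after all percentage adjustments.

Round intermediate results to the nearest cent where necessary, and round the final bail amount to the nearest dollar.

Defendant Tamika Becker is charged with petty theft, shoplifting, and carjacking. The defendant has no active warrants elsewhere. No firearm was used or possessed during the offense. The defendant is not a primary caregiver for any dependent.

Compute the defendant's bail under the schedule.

$80,340

Base amounts from the schedule: petty theft $2,000; shoplifting $7,400; carjacking $79,400.
Stacking rule: highest base plus 10% of each additional charge. Highest is carjacking at $79,400. Additional: $2,000 × 10% = $200; $7,400 × 10% = $740. Combined base = $79,400 + $940 = $80,340.
No adjustment factors apply to this defendant.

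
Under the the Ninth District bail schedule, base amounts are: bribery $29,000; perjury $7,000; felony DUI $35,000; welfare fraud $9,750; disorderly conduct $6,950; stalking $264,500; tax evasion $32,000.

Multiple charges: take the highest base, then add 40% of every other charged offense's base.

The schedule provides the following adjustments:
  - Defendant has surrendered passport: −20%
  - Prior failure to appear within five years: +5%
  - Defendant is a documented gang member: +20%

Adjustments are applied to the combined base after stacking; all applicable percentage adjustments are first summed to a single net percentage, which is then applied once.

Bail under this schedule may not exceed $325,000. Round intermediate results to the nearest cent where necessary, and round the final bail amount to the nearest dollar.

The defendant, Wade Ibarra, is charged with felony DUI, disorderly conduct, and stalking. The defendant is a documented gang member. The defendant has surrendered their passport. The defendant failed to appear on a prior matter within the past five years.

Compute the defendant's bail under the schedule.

Base amounts from the schedule: felony DUI $35,000; disorderly conduct $6,950; stalking $264,500.
Stacking rule: highest base plus 40% of each additional charge. Highest is stalking at $264,500. Additional: $35,000 × 40% = $14,000; $6,950 × 40% = $2,780. Combined base = $264,500 + $16,780 = $281,280.
Net percentage adjustment: −20% +5% +20% = +5%. $281,280 × 1.05 = $295,344.
$295,344 is within the $325,000 maximum.

$295,344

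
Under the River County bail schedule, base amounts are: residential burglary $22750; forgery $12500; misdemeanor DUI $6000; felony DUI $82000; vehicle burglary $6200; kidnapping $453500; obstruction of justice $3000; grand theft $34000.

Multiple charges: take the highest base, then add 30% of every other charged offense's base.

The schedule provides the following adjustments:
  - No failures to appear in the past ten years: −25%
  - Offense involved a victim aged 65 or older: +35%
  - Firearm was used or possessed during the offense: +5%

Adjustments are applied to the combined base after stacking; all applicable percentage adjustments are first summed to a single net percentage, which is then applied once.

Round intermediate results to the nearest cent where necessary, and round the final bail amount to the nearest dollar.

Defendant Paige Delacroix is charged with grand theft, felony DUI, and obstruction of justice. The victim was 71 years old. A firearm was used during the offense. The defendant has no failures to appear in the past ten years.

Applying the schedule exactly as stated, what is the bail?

$107065

Base amounts from the schedule: grand theft $34000; felony DUI $82000; obstruction of justice $3000.
Stacking rule: highest base plus 30% of each additional charge. Highest is felony DUI at $82000. Additional: $34000 × 30% = $10200; $3000 × 30% = $900. Combined base = $82000 + $11100 = $93100.
Net percentage adjustment: −25% +35% +5% = +15%. $93100 × 1.15 = $107065.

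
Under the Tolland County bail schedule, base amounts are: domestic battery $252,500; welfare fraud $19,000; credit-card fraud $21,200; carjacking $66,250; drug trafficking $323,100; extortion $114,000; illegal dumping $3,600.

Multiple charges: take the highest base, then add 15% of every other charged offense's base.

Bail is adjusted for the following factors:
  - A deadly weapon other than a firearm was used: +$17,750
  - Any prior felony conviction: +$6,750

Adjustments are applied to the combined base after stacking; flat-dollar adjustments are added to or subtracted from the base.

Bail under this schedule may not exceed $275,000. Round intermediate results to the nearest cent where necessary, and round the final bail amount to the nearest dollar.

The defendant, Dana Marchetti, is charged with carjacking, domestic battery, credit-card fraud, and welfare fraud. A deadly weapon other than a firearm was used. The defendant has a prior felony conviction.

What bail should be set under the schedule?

Base amounts from the schedule: carjacking $66,250; domestic battery $252,500; credit-card fraud $21,200; welfare fraud $19,000.
Stacking rule: highest base plus 15% of each additional charge. Highest is domestic battery at $252,500. Additional: $66,250 × 15% = $9,937.50; $21,200 × 15% = $3,180; $19,000 × 15% = $2,850. Combined base = $252,500 + $15,967.50 = $268,467.50.
A deadly weapon other than a firearm was used (+$17,750 flat): $268,467.50 + $17,750 = $286,217.50.
Any prior felony conviction (+$6,750 flat): $286,217.50 + $6,750 = $292,967.50.
Result $292,967.50 exceeds the maximum of $275,000; bail is capped at $275,000.

$275,000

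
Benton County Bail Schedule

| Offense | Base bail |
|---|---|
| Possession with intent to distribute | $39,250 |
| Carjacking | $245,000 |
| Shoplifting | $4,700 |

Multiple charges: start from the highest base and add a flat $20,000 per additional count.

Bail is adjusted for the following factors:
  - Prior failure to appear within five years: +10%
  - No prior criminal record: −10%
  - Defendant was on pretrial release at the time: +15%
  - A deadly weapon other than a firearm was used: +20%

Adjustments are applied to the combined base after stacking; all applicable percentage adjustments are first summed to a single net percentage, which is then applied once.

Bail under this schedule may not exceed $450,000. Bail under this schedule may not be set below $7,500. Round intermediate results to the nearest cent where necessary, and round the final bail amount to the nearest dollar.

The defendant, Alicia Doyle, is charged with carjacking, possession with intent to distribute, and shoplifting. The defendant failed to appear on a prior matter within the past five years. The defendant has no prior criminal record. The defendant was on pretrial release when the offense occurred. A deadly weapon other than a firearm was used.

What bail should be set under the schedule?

$384,750

Base amounts from the schedule: carjacking $245,000; possession with intent to distribute $39,250; shoplifting $4,700.
Stacking rule: highest base plus $20,000 per additional charge. Highest is carjacking at $245,000; 2 additional charges → +$40,000. Combined base = $285,000.
Net percentage adjustment: +10% −10% +15% +20% = +35%. $285,000 × 1.35 = $384,750.
$384,750 is within the $450,000 maximum.
$384,750 is at or above the $7,500 minimum.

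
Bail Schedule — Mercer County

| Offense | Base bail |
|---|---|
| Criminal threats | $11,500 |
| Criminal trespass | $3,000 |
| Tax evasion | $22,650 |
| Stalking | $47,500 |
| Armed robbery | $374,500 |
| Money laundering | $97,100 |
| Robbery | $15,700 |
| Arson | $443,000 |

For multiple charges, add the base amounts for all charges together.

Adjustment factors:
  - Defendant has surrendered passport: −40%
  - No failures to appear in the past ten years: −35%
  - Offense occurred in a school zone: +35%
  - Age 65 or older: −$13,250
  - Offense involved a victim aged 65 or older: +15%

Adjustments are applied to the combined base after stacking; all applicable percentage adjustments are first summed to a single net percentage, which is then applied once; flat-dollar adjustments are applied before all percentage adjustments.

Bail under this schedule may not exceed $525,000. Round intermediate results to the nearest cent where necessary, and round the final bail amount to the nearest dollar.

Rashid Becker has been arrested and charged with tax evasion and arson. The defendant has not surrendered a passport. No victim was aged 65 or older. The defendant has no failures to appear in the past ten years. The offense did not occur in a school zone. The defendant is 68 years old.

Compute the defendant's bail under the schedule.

$294,060

Base amounts from the schedule: tax evasion $22,650; arson $443,000.
Stacking rule: sum of all bases. $22,650 + $443,000 = $465,650.
Age 65 or older (−$13,250 flat): $465,650 − $13,250 = $452,400.
No failures to appear in the past ten years (−35%): $452,400 × 0.65 = $294,060.
$294,060 is within the $525,000 maximum.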